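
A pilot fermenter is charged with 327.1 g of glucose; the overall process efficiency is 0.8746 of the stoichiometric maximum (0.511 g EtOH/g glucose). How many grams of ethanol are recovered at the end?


Actual ethanol: m = 0.511 * 327.1 * 0.8746
m = 146.1877 g

146.1877 g


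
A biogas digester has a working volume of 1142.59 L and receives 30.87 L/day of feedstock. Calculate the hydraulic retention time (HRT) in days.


HRT = V / Q
= 1142.59 / 30.87
= 37.0130 days

37.0130 days


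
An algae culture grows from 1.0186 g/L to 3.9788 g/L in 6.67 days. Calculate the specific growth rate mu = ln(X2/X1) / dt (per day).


mu = ln(X2/X1) / dt
= ln(3.9788/1.0186) / 6.67
= 0.2043 per day

0.2043 per day


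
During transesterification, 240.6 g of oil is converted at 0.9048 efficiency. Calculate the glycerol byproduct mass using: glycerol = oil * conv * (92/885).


glycerol = oil * conv * (92/885)
= 240.6 * 0.9048 * 92 / 885
= 22.6304 g

22.6304 g


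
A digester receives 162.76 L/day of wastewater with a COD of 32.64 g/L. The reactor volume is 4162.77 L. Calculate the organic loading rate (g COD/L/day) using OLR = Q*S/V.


OLR = Q * S / V
= 162.76 * 32.64 / 4162.77
= 1.2762 g/L/day

1.2762 g/L/day


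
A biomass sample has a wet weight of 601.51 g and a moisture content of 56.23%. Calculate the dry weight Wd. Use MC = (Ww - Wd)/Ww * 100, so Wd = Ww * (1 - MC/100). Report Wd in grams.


Wd = Ww * (1 - MC/100)
= 601.51 * (1 - 56.23/100)
= 263.2809 g

263.2809 g


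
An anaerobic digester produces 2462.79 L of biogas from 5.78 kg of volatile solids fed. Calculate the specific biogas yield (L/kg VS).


Y = V / VS
= 2462.79 / 5.78
= 426.0882 L/kg VS

426.0882 L/kg VS


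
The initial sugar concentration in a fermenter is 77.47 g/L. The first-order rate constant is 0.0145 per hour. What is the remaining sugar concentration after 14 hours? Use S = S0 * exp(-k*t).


S = S0 * exp(-k * t)
S = 77.47 * exp(-0.0145 * 14)
S = 63.2371 g/L

63.2371 g/L


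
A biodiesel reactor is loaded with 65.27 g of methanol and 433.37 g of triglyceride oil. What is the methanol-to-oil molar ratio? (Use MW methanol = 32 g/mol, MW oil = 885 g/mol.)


Molar ratio = n_MeOH / n_oil = (MeOH/32) / (oil/885) = (MeOH * 885) / (32 * oil)
= (65.27 * 885) / (32 * 433.37)
= 4.1653

4.1653


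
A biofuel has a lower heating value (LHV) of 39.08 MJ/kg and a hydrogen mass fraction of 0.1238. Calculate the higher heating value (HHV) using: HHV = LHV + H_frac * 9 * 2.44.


HHV = LHV + H_frac * 9 * 2.44
= 39.08 + 0.1238 * 9 * 2.44
= 41.7986 MJ/kg

41.7986 MJ/kg


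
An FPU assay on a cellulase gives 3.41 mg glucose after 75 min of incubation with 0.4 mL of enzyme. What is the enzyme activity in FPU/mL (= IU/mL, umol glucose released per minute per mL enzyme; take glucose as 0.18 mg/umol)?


Activity = glucose_mg / (0.18 mg/umol * V_mL * t_min)
= 3.41 / (0.18 * 0.4 * 75)
= 0.6315 FPU/mL

0.6315 FPU/mL


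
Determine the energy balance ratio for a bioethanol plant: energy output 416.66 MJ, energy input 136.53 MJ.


EROI = E_out / E_in
= 416.66 / 136.53
= 3.0518

3.0518


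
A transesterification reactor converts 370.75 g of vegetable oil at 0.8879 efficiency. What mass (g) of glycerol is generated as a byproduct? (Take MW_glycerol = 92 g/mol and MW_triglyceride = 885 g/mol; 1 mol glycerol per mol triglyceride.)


glycerol = oil * conv * (92/885)
= 370.75 * 0.8879 * 92 / 885
= 34.2208 g

34.2208 g


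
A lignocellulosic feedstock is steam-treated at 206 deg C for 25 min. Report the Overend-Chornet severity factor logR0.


logR0 = log10(t * exp((T - 100) / 14.75))
= log10(25 * exp((206 - 100) / 14.75))
= 4.5190

4.5190


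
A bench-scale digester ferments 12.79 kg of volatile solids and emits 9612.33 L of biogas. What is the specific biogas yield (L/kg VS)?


Y = V / VS
= 9612.33 / 12.79
= 751.5504 L/kg VS

751.5504 L/kg VS


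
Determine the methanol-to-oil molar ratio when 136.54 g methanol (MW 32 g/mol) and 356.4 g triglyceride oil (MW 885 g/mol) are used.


Molar ratio = n_MeOH / n_oil = (MeOH/32) / (oil/885) = (MeOH * 885) / (32 * oil)
= (136.54 * 885) / (32 * 356.4)
= 10.5954

10.5954


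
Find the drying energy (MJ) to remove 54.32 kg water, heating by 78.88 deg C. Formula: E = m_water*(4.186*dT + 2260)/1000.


E = m_water * (4.186 * dT + 2260) / 1000
= 54.32 * (4.186 * 78.88 + 2260) / 1000
= 140.6992 MJ

140.6992 MJ


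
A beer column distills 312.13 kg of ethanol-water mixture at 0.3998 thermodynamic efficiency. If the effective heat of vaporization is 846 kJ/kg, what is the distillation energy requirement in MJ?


E = m * 846 / (eta * 1000)
= 312.13 * 846 / (0.3998 * 1000)
= 660.4852 MJ

660.4852 MJ


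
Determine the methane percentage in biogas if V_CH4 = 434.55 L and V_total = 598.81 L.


CH4% = V_CH4 / V_total * 100
= 434.55 / 598.81 * 100
= 72.5689%

72.5689%


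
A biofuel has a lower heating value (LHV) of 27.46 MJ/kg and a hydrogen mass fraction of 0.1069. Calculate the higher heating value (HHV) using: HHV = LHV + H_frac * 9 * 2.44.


HHV = LHV + H_frac * 9 * 2.44
= 27.46 + 0.1069 * 9 * 2.44
= 29.8075 MJ/kg

29.8075 MJ/kg


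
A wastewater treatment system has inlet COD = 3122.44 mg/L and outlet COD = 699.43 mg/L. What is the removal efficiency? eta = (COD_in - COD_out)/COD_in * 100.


eta = (COD_in - COD_out) / COD_in * 100
= (3122.44 - 699.43) / 3122.44 * 100
= 77.5999%

77.5999%


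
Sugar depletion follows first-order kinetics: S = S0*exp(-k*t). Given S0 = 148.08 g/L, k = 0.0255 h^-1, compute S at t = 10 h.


S = S0 * exp(-k * t)
S = 148.08 * exp(-0.0255 * 10)
S = 114.7496 g/L

114.7496 g/L


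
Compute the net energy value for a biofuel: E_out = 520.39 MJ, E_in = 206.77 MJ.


NEV = E_out - E_in
= 520.39 - 206.77
= 313.6200 MJ

313.6200 MJ


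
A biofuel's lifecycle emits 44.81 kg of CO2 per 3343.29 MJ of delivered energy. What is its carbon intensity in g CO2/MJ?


CI = CO2 * 1000 / E
= 44.81 * 1000 / 3343.29
= 13.4030 g CO2/MJ

13.4030 g CO2/MJ


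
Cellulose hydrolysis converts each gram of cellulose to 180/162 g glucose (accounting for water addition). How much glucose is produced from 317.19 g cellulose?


glucose = cellulose * 180/162
= 317.19 * 180/162
= 352.4333 g

352.4333 g


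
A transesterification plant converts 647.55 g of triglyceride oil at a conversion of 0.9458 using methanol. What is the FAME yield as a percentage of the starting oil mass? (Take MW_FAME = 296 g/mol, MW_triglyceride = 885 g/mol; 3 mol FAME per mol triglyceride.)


m_FAME = oil * conv * (3 * 296 / 885) = oil * conv * (888/885)
= 647.55 * 0.9458 * 888 / 885
= 614.5289 g
Y = m_FAME / oil * 100 = conv * (888/885) * 100
= 0.9458 * 888 / 885 * 100
= 94.90%

94.90%


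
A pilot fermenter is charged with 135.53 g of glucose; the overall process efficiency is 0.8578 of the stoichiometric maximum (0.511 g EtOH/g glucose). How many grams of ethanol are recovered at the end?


Actual ethanol: m = 0.511 * 135.53 * 0.8578
m = 59.4077 g

59.4077 g


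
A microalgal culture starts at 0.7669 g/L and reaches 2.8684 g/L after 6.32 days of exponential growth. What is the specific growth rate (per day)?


mu = ln(X2/X1) / dt
= ln(2.8684/0.7669) / 6.32
= 0.2087 per day

0.2087 per day


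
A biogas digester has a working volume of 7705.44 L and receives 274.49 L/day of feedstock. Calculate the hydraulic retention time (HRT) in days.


HRT = V / Q
= 7705.44 / 274.49
= 28.0718 days

28.0718 days


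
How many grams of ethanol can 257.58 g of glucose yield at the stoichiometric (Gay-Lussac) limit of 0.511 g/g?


Theoretical ethanol yield: m_EtOH = 0.511 * m_glucose
m_EtOH = 0.511 * 257.58 = 131.6234 g

131.6234 g


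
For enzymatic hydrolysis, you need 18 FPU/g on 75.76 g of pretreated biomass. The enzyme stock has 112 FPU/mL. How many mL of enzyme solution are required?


V = dosage * m_sub / activity
V = 18 * 75.76 / 112
V = 12.1757 mL

12.1757 mL


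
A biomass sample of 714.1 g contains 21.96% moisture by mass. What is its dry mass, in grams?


Wd = Ww * (1 - MC/100)
= 714.1 * (1 - 21.96/100)
= 557.2836 g

557.2836 g


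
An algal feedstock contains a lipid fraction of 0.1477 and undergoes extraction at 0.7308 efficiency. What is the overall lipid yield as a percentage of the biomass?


Y = lipid_content * extraction_eff * 100
= 0.1477 * 0.7308 * 100
= 10.7939%

10.7939%


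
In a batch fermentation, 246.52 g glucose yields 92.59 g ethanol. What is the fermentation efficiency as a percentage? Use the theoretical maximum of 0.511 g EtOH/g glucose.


Fermentation efficiency = (actual / (0.511 * glucose)) * 100
= (92.59 / (0.511 * 246.52)) * 100
= 73.5006%

73.5006%


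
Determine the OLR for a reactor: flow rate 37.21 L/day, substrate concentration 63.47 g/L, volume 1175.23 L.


OLR = Q * S / V
= 37.21 * 63.47 / 1175.23
= 2.0096 g/L/day

2.0096 g/L/day


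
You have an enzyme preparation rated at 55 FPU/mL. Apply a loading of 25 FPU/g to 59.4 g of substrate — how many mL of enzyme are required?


V = dosage * m_sub / activity
V = 25 * 59.4 / 55
V = 27.0000 mL

27.0000 mL


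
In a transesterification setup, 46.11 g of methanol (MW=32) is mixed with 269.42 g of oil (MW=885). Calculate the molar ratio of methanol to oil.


Molar ratio = n_MeOH / n_oil = (MeOH/32) / (oil/885) = (MeOH * 885) / (32 * oil)
= (46.11 * 885) / (32 * 269.42)
= 4.7332

4.7332


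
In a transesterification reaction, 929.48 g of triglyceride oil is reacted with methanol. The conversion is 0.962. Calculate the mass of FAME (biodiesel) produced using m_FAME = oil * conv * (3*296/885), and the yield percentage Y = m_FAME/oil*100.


m_FAME = oil * conv * (3 * 296 / 885) = oil * conv * (888/885)
= 929.48 * 0.962 * 888 / 885
= 897.1908 g
Y = m_FAME / oil * 100 = conv * (888/885) * 100
= 0.962 * 888 / 885 * 100
= 96.53%

897.1908 g FAME; Y = 96.53%


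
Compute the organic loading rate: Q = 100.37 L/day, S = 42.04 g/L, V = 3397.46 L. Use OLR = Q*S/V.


OLR = Q * S / V
= 100.37 * 42.04 / 3397.46
= 1.2420 g/L/day

1.2420 g/L/day


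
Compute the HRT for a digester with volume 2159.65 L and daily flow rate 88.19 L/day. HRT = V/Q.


HRT = V / Q
= 2159.65 / 88.19
= 24.4886 days

24.4886 days


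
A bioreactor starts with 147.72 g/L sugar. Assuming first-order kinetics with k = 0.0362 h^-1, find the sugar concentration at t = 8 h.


S = S0 * exp(-k * t)
S = 147.72 * exp(-0.0362 * 8)
S = 110.5777 g/L

110.5777 g/L


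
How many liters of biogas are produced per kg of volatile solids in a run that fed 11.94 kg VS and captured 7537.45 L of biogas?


Y = V / VS
= 7537.45 / 11.94
= 631.2772 L/kg VS

631.2772 L/kg VS


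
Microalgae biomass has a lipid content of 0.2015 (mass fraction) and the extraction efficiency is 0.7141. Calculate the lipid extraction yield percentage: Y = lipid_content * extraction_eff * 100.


Y = lipid_content * extraction_eff * 100
= 0.2015 * 0.7141 * 100
= 14.3891%

14.3891%


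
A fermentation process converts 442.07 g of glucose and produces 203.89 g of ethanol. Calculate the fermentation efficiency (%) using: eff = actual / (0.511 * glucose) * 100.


Fermentation efficiency = (actual / (0.511 * glucose)) * 100
= (203.89 / (0.511 * 442.07)) * 100
= 90.2576%

90.2576%


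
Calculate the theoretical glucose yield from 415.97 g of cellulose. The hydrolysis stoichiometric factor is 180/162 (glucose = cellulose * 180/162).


glucose = cellulose * 180/162
= 415.97 * 180/162
= 462.1889 g

462.1889 g


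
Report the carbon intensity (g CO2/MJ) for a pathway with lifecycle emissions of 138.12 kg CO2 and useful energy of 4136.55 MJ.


CI = CO2 * 1000 / E
= 138.12 * 1000 / 4136.55
= 33.3901 g CO2/MJ

33.3901 g CO2/MJ


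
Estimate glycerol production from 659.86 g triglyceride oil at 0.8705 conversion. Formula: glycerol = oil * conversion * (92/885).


glycerol = oil * conv * (92/885)
= 659.86 * 0.8705 * 92 / 885
= 59.7125 g

59.7125 g


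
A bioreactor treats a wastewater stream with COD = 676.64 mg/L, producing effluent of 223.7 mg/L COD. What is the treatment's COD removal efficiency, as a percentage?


eta = (COD_in - COD_out) / COD_in * 100
= (676.64 - 223.7) / 676.64 * 100
= 66.9396%

66.9396%


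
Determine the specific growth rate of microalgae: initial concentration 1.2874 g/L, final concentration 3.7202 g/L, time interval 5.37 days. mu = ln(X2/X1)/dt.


mu = ln(X2/X1) / dt
= ln(3.7202/1.2874) / 5.37
= 0.1976 per day

0.1976 per day


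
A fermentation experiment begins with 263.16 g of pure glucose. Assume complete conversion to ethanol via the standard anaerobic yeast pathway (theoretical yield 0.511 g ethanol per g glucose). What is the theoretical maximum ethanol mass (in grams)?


Theoretical ethanol yield: m_EtOH = 0.511 * m_glucose
m_EtOH = 0.511 * 263.16 = 134.4748 g

134.4748 g


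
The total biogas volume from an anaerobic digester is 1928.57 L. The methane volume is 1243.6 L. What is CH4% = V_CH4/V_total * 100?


CH4% = V_CH4 / V_total * 100
= 1243.6 / 1928.57 * 100
= 64.4830%

64.4830%


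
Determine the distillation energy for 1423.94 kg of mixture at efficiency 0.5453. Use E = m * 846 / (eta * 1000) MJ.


E = m * 846 / (eta * 1000)
= 1423.94 * 846 / (0.5453 * 1000)
= 2209.1569 MJ

2209.1569 MJ


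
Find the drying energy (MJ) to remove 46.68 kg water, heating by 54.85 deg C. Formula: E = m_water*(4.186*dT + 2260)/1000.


E = m_water * (4.186 * dT + 2260) / 1000
= 46.68 * (4.186 * 54.85 + 2260) / 1000
= 116.2146 MJ

116.2146 MJ


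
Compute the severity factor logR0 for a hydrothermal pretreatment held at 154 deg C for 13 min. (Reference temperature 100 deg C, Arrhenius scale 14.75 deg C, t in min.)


logR0 = log10(t * exp((T - 100) / 14.75))
= log10(13 * exp((154 - 100) / 14.75))
= 2.7039

2.7039


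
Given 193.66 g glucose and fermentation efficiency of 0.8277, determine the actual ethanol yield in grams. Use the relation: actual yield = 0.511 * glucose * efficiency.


Actual ethanol: m = 0.511 * 193.66 * 0.8277
m = 81.9094 g

81.9094 g


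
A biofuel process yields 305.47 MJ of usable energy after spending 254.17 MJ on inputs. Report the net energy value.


NEV = E_out - E_in
= 305.47 - 254.17
= 51.3000 MJ

51.3000 MJ


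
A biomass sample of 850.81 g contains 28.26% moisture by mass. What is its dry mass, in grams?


Wd = Ww * (1 - MC/100)
= 850.81 * (1 - 28.26/100)
= 610.3711 g

610.3711 g


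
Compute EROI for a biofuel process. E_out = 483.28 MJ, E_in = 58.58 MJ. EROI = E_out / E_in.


EROI = E_out / E_in
= 483.28 / 58.58
= 8.2499

8.2499


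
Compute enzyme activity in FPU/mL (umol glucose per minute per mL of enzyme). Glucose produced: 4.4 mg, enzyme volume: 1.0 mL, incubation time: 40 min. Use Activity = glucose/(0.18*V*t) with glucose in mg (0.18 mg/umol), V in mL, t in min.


Activity = glucose_mg / (0.18 mg/umol * V_mL * t_min)
= 4.4 / (0.18 * 1.0 * 40)
= 0.6111 FPU/mL

0.6111 FPU/mL


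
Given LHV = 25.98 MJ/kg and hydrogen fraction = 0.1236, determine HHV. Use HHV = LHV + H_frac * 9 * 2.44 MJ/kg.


HHV = LHV + H_frac * 9 * 2.44
= 25.98 + 0.1236 * 9 * 2.44
= 28.6943 MJ/kg

28.6943 MJ/kg


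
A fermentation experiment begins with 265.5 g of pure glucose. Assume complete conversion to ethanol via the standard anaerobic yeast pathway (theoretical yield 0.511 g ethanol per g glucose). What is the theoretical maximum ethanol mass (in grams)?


Theoretical ethanol yield: m_EtOH = 0.511 * m_glucose
m_EtOH = 0.511 * 265.5 = 135.6705 g

135.6705 g


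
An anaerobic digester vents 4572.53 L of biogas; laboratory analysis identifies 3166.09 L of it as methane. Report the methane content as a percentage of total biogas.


CH4% = V_CH4 / V_total * 100
= 3166.09 / 4572.53 * 100
= 69.2415%

69.2415%


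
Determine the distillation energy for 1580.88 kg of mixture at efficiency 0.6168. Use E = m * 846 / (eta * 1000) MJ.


E = m * 846 / (eta * 1000)
= 1580.88 * 846 / (0.6168 * 1000)
= 2168.3276 MJ

2168.3276 MJ


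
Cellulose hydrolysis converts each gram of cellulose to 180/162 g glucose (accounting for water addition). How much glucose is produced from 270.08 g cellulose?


glucose = cellulose * 180/162
= 270.08 * 180/162
= 300.0889 g

300.0889 g


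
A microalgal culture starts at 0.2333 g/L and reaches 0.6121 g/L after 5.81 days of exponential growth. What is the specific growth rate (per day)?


mu = ln(X2/X1) / dt
= ln(0.6121/0.2333) / 5.81
= 0.1660 per day

0.1660 per day


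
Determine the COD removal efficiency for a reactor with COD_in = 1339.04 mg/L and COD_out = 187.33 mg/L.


eta = (COD_in - COD_out) / COD_in * 100
= (1339.04 - 187.33) / 1339.04 * 100
= 86.0101%

86.0101%


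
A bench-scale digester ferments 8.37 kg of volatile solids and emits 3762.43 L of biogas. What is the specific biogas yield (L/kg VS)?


Y = V / VS
= 3762.43 / 8.37
= 449.5137 L/kg VS

449.5137 L/kg VS


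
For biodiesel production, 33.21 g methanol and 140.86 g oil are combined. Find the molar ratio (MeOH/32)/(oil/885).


Molar ratio = n_MeOH / n_oil = (MeOH/32) / (oil/885) = (MeOH * 885) / (32 * oil)
= (33.21 * 885) / (32 * 140.86)
= 6.5204

6.5204


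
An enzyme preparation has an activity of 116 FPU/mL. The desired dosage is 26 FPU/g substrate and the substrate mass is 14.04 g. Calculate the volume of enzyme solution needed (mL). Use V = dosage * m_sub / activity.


V = dosage * m_sub / activity
V = 26 * 14.04 / 116
V = 3.1469 mL

3.1469 mL


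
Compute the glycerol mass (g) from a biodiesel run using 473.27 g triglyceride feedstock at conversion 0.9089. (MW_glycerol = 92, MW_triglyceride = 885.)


glycerol = oil * conv * (92/885)
= 473.27 * 0.9089 * 92 / 885
= 44.7167 g

44.7167 g


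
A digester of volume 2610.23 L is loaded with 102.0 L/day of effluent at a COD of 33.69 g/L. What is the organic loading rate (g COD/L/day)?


OLR = Q * S / V
= 102.0 * 33.69 / 2610.23
= 1.3165 g/L/day

1.3165 g/L/day


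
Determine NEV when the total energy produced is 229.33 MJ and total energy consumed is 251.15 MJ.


NEV = E_out - E_in
= 229.33 - 251.15
= -21.8200 MJ

-21.8200 MJ


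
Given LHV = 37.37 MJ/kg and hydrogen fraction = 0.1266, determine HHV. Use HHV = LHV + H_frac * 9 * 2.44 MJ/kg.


HHV = LHV + H_frac * 9 * 2.44
= 37.37 + 0.1266 * 9 * 2.44
= 40.1501 MJ/kg

40.1501 MJ/kg


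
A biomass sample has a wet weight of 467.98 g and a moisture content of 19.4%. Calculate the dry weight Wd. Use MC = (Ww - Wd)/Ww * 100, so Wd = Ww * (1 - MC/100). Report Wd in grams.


Wd = Ww * (1 - MC/100)
= 467.98 * (1 - 19.4/100)
= 377.1919 g

377.1919 g


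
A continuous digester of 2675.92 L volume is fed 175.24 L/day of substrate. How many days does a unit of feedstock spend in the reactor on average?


HRT = V / Q
= 2675.92 / 175.24
= 15.2700 days

15.2700 days


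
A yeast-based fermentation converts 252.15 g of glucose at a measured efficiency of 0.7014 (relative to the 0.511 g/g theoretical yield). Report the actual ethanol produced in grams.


Actual ethanol: m = 0.511 * 252.15 * 0.7014
m = 90.3744 g

90.3744 g


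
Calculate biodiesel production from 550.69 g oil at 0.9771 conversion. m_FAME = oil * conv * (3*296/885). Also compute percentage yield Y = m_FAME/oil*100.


m_FAME = oil * conv * (3 * 296 / 885) = oil * conv * (888/885)
= 550.69 * 0.9771 * 888 / 885
= 539.9032 g
Y = m_FAME / oil * 100 = conv * (888/885) * 100
= 0.9771 * 888 / 885 * 100
= 98.04%

539.9032 g FAME; Y = 98.04%


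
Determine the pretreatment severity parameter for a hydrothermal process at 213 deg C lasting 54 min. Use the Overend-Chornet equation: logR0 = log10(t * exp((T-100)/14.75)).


logR0 = log10(t * exp((T - 100) / 14.75))
= log10(54 * exp((213 - 100) / 14.75))
= 5.0595

5.0595


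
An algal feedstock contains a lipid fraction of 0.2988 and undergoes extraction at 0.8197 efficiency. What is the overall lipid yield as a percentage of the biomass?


Y = lipid_content * extraction_eff * 100
= 0.2988 * 0.8197 * 100
= 24.4926%

24.4926%


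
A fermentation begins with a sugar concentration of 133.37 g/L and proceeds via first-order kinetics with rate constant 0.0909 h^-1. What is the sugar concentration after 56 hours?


S = S0 * exp(-k * t)
S = 133.37 * exp(-0.0909 * 56)
S = 0.8210 g/L

0.8210 g/L


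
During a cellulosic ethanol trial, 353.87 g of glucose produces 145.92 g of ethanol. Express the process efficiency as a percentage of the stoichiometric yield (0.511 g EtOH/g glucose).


Fermentation efficiency = (actual / (0.511 * glucose)) * 100
= (145.92 / (0.511 * 353.87)) * 100
= 80.6957%

80.6957%


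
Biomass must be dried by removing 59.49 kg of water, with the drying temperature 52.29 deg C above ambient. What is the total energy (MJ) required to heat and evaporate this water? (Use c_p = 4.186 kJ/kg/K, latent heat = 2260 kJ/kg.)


E = m_water * (4.186 * dT + 2260) / 1000
= 59.49 * (4.186 * 52.29 + 2260) / 1000
= 147.4689 MJ

147.4689 MJ


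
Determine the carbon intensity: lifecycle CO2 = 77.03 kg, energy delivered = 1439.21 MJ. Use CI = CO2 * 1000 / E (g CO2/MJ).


CI = CO2 * 1000 / E
= 77.03 * 1000 / 1439.21
= 53.5224 g CO2/MJ

53.5224 g CO2/MJ


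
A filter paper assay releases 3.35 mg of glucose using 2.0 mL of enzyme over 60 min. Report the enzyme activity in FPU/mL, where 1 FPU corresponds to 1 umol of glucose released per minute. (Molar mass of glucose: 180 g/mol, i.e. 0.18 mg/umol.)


Activity = glucose_mg / (0.18 mg/umol * V_mL * t_min)
= 3.35 / (0.18 * 2.0 * 60)
= 0.1551 FPU/mL

0.1551 FPU/mL


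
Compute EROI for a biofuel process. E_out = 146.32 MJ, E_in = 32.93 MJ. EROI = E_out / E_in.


EROI = E_out / E_in
= 146.32 / 32.93
= 4.4434

4.4434


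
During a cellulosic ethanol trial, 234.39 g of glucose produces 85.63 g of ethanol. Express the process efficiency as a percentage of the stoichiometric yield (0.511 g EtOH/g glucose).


Fermentation efficiency = (actual / (0.511 * glucose)) * 100
= (85.63 / (0.511 * 234.39)) * 100
= 71.4934%

71.4934%


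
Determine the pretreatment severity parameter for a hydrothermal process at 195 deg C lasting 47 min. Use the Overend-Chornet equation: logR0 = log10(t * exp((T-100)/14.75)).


logR0 = log10(t * exp((T - 100) / 14.75))
= log10(47 * exp((195 - 100) / 14.75))
= 4.4692

4.4692


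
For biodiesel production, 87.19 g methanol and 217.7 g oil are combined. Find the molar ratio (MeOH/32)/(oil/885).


Molar ratio = n_MeOH / n_oil = (MeOH/32) / (oil/885) = (MeOH * 885) / (32 * oil)
= (87.19 * 885) / (32 * 217.7)
= 11.0765

11.0765


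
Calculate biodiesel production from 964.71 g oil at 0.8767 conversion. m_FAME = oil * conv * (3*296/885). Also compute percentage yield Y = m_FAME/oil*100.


m_FAME = oil * conv * (3 * 296 / 885) = oil * conv * (888/885)
= 964.71 * 0.8767 * 888 / 885
= 848.6282 g
Y = m_FAME / oil * 100 = conv * (888/885) * 100
= 0.8767 * 888 / 885 * 100
= 87.97%

848.6282 g FAME; Y = 87.97%


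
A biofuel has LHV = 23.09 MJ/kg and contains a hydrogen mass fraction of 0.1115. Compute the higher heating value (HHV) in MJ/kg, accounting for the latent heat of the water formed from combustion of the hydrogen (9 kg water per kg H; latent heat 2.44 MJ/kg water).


HHV = LHV + H_frac * 9 * 2.44
= 23.09 + 0.1115 * 9 * 2.44
= 25.5385 MJ/kg

25.5385 MJ/kg


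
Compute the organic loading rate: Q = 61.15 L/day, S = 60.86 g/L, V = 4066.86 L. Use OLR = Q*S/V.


OLR = Q * S / V
= 61.15 * 60.86 / 4066.86
= 0.9151 g/L/day

0.9151 g/L/day


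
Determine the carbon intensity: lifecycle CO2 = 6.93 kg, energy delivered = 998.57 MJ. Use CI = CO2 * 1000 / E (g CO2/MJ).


CI = CO2 * 1000 / E
= 6.93 * 1000 / 998.57
= 6.9399 g CO2/MJ

6.9399 g CO2/MJ


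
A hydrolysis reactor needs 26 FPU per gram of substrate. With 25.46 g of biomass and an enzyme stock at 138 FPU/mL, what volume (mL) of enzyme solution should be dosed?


V = dosage * m_sub / activity
V = 26 * 25.46 / 138
V = 4.7968 mL

4.7968 mL


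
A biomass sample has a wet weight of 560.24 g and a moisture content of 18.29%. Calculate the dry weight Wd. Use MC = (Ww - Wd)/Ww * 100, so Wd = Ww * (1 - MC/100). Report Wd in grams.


Wd = Ww * (1 - MC/100)
= 560.24 * (1 - 18.29/100)
= 457.7721 g

457.7721 g


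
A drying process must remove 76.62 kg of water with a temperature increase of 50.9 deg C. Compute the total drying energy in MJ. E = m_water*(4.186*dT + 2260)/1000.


E = m_water * (4.186 * dT + 2260) / 1000
= 76.62 * (4.186 * 50.9 + 2260) / 1000
= 189.4864 MJ

189.4864 MJ


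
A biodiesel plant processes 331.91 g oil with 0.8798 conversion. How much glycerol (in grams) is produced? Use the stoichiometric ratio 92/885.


glycerol = oil * conv * (92/885)
= 331.91 * 0.8798 * 92 / 885
= 30.3563 g

30.3563 g


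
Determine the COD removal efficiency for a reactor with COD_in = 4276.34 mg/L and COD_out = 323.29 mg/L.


eta = (COD_in - COD_out) / COD_in * 100
= (4276.34 - 323.29) / 4276.34 * 100
= 92.4400%

92.4400%


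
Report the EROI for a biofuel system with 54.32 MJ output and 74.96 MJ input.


EROI = E_out / E_in
= 54.32 / 74.96
= 0.7247

0.7247


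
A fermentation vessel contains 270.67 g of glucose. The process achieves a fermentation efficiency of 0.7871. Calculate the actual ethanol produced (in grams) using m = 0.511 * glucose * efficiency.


Actual ethanol: m = 0.511 * 270.67 * 0.7871
m = 108.8657 g

108.8657 g


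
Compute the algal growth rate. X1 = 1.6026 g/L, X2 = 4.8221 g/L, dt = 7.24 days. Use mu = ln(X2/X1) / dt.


mu = ln(X2/X1) / dt
= ln(4.8221/1.6026) / 7.24
= 0.1522 per day

0.1522 per day


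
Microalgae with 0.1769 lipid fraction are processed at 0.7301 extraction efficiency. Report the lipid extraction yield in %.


Y = lipid_content * extraction_eff * 100
= 0.1769 * 0.7301 * 100
= 12.9155%

12.9155%


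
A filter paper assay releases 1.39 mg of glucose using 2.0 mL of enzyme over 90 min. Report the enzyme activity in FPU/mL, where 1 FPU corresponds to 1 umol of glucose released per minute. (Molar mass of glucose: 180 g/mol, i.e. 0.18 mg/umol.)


Activity = glucose_mg / (0.18 mg/umol * V_mL * t_min)
= 1.39 / (0.18 * 2.0 * 90)
= 0.0429 FPU/mL

0.0429 FPU/mL


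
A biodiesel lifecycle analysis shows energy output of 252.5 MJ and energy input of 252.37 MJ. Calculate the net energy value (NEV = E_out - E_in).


NEV = E_out - E_in
= 252.5 - 252.37
= 0.1300 MJ

0.1300 MJ


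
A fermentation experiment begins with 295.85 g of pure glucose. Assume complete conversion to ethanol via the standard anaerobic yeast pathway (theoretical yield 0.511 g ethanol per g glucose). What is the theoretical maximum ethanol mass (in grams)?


Theoretical ethanol yield: m_EtOH = 0.511 * m_glucose
m_EtOH = 0.511 * 295.85 = 151.1794 g

151.1794 g


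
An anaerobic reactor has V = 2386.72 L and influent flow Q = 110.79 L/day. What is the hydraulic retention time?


HRT = V / Q
= 2386.72 / 110.79
= 21.5427 days

21.5427 days


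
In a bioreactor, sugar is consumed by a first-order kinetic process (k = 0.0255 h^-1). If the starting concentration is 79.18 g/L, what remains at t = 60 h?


S = S0 * exp(-k * t)
S = 79.18 * exp(-0.0255 * 60)
S = 17.1453 g/L

17.1453 g/L


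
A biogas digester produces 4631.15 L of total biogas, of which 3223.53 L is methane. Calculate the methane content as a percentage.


CH4% = V_CH4 / V_total * 100
= 3223.53 / 4631.15 * 100
= 69.6054%

69.6054%


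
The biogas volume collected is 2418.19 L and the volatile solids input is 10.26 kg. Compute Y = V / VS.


Y = V / VS
= 2418.19 / 10.26
= 235.6910 L/kg VS

235.6910 L/kg VS


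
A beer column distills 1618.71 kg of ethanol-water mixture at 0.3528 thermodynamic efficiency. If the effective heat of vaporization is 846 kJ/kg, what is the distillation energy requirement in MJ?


E = m * 846 / (eta * 1000)
= 1618.71 * 846 / (0.3528 * 1000)
= 3881.6005 MJ

3881.6005 MJ


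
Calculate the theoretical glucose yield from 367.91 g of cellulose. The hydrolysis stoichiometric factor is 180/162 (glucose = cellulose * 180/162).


glucose = cellulose * 180/162
= 367.91 * 180/162
= 408.7889 g

408.7889 g


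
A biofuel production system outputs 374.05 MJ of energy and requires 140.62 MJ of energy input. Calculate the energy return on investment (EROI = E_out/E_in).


EROI = E_out / E_in
= 374.05 / 140.62
= 2.6600

2.6600


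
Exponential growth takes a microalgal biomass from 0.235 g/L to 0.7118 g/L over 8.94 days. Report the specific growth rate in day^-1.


mu = ln(X2/X1) / dt
= ln(0.7118/0.235) / 8.94
= 0.1240 per day

0.1240 per day


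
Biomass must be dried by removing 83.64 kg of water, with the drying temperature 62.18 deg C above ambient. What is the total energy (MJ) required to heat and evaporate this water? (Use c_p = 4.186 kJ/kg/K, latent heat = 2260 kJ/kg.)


E = m_water * (4.186 * dT + 2260) / 1000
= 83.64 * (4.186 * 62.18 + 2260) / 1000
= 210.7967 MJ

210.7967 MJ


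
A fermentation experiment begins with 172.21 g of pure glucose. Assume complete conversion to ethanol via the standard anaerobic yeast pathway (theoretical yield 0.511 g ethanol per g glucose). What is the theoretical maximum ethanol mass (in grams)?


Theoretical ethanol yield: m_EtOH = 0.511 * m_glucose
m_EtOH = 0.511 * 172.21 = 87.9993 g

87.9993 g


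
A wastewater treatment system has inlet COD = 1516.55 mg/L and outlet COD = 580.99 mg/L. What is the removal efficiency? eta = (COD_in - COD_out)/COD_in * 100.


eta = (COD_in - COD_out) / COD_in * 100
= (1516.55 - 580.99) / 1516.55 * 100
= 61.6900%

61.6900%


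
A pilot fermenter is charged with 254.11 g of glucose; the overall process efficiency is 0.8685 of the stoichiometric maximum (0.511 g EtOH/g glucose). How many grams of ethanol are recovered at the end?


Actual ethanol: m = 0.511 * 254.11 * 0.8685
m = 112.7749 g

112.7749 g


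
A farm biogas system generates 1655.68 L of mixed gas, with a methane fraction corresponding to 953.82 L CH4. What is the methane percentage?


CH4% = V_CH4 / V_total * 100
= 953.82 / 1655.68 * 100
= 57.6090%

57.6090%


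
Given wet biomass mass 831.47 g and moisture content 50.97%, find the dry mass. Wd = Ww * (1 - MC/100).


Wd = Ww * (1 - MC/100)
= 831.47 * (1 - 50.97/100)
= 407.6697 g

407.6697 g


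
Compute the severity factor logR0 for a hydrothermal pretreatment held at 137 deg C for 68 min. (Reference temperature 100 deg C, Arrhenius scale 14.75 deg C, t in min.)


logR0 = log10(t * exp((T - 100) / 14.75))
= log10(68 * exp((137 - 100) / 14.75))
= 2.9219

2.9219


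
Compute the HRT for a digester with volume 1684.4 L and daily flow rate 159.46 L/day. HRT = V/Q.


HRT = V / Q
= 1684.4 / 159.46
= 10.5632 days

10.5632 days


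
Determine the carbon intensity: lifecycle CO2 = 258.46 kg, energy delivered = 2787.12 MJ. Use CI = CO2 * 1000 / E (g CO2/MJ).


CI = CO2 * 1000 / E
= 258.46 * 1000 / 2787.12
= 92.7337 g CO2/MJ

92.7337 g CO2/MJ


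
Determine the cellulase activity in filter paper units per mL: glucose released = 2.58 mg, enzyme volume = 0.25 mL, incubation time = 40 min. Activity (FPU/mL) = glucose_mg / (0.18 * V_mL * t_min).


Activity = glucose_mg / (0.18 mg/umol * V_mL * t_min)
= 2.58 / (0.18 * 0.25 * 40)
= 1.4333 FPU/mL

1.4333 FPU/mL


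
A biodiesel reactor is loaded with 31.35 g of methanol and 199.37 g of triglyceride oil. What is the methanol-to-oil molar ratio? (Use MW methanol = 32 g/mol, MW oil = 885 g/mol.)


Molar ratio = n_MeOH / n_oil = (MeOH/32) / (oil/885) = (MeOH * 885) / (32 * oil)
= (31.35 * 885) / (32 * 199.37)
= 4.3488

4.3488


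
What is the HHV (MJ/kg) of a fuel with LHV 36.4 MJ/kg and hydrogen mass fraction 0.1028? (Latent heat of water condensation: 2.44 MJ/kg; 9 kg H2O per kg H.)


HHV = LHV + H_frac * 9 * 2.44
= 36.4 + 0.1028 * 9 * 2.44
= 38.6575 MJ/kg

38.6575 MJ/kg


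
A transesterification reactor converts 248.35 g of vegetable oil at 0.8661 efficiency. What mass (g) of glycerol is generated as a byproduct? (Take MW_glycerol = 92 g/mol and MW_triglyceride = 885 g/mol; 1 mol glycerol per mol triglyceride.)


glycerol = oil * conv * (92/885)
= 248.35 * 0.8661 * 92 / 885
= 22.3603 g

22.3603 g


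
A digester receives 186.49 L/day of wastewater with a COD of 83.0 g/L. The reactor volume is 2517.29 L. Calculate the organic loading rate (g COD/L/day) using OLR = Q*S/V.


OLR = Q * S / V
= 186.49 * 83.0 / 2517.29
= 6.1489 g/L/day

6.1489 g/L/day


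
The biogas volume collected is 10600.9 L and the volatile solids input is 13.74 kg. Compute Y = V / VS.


Y = V / VS
= 10600.9 / 13.74
= 771.5357 L/kg VS

771.5357 L/kg VS


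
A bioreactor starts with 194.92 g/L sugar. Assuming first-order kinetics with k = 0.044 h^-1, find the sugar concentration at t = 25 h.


S = S0 * exp(-k * t)
S = 194.92 * exp(-0.044 * 25)
S = 64.8832 g/L

64.8832 g/L


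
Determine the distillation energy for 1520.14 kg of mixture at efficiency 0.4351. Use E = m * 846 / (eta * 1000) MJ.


E = m * 846 / (eta * 1000)
= 1520.14 * 846 / (0.4351 * 1000)
= 2955.7307 MJ

2955.7307 MJ


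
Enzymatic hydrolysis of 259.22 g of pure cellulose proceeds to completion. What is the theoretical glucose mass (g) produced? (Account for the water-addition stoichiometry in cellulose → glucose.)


glucose = cellulose * 180/162
= 259.22 * 180/162
= 288.0222 g

288.0222 g


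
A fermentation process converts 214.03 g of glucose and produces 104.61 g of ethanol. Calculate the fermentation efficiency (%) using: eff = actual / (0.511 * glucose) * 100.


Fermentation efficiency = (actual / (0.511 * glucose)) * 100
= (104.61 / (0.511 * 214.03)) * 100
= 95.6484%

95.6484%


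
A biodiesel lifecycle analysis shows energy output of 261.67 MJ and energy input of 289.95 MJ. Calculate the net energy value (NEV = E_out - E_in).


NEV = E_out - E_in
= 261.67 - 289.95
= -28.2800 MJ

-28.2800 MJ


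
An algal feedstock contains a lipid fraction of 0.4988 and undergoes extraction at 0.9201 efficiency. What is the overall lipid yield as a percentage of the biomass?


Y = lipid_content * extraction_eff * 100
= 0.4988 * 0.9201 * 100
= 45.8946%

45.8946%


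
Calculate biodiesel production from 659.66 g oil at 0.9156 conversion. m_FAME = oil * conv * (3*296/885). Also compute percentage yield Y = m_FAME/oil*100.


m_FAME = oil * conv * (3 * 296 / 885) = oil * conv * (888/885)
= 659.66 * 0.9156 * 888 / 885
= 606.0321 g
Y = m_FAME / oil * 100 = conv * (888/885) * 100
= 0.9156 * 888 / 885 * 100
= 91.87%

606.0321 g FAME; Y = 91.87%


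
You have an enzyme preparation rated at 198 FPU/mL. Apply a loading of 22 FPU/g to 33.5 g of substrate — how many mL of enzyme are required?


V = dosage * m_sub / activity
V = 22 * 33.5 / 198
V = 3.7222 mL

3.7222 mL


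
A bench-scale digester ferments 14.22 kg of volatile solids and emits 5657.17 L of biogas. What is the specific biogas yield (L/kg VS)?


Y = V / VS
= 5657.17 / 14.22
= 397.8319 L/kg VS

397.8319 L/kg VS


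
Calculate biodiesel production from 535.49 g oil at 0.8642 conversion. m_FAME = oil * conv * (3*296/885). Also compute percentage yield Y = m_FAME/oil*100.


m_FAME = oil * conv * (3 * 296 / 885) = oil * conv * (888/885)
= 535.49 * 0.8642 * 888 / 885
= 464.3392 g
Y = m_FAME / oil * 100 = conv * (888/885) * 100
= 0.8642 * 888 / 885 * 100
= 86.71%

464.3392 g FAME; Y = 86.71%


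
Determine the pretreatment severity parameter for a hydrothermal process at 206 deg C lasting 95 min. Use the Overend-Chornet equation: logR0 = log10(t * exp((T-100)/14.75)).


logR0 = log10(t * exp((T - 100) / 14.75))
= log10(95 * exp((206 - 100) / 14.75))
= 5.0988

5.0988


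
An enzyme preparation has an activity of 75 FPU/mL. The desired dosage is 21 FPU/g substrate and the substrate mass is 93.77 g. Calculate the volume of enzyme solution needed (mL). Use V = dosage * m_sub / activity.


V = dosage * m_sub / activity
V = 21 * 93.77 / 75
V = 26.2556 mL

26.2556 mL


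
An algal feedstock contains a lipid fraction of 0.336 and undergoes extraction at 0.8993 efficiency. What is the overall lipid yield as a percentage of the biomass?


Y = lipid_content * extraction_eff * 100
= 0.336 * 0.8993 * 100
= 30.2165%

30.2165%


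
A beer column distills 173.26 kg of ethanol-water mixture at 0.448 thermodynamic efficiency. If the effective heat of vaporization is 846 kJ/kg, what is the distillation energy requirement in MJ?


E = m * 846 / (eta * 1000)
= 173.26 * 846 / (0.448 * 1000)
= 327.1829 MJ

327.1829 MJ


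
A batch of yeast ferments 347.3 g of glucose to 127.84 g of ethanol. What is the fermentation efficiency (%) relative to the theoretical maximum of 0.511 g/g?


Fermentation efficiency = (actual / (0.511 * glucose)) * 100
= (127.84 / (0.511 * 347.3)) * 100
= 72.0346%

72.0346%


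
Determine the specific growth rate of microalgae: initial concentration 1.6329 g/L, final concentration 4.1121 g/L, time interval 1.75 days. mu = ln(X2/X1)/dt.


mu = ln(X2/X1) / dt
= ln(4.1121/1.6329) / 1.75
= 0.5278 per day

0.5278 per day


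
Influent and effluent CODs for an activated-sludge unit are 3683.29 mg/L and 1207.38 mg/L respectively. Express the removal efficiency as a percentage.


eta = (COD_in - COD_out) / COD_in * 100
= (3683.29 - 1207.38) / 3683.29 * 100
= 67.2201%

67.2201%


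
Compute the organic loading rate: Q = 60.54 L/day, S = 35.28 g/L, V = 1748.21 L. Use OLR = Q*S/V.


OLR = Q * S / V
= 60.54 * 35.28 / 1748.21
= 1.2217 g/L/day

1.2217 g/L/day


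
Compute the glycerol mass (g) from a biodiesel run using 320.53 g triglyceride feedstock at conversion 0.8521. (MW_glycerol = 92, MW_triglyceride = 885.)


glycerol = oil * conv * (92/885)
= 320.53 * 0.8521 * 92 / 885
= 28.3925 g

28.3925 g


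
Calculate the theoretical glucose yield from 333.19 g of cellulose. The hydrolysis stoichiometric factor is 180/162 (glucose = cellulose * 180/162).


glucose = cellulose * 180/162
= 333.19 * 180/162
= 370.2111 g

370.2111 g


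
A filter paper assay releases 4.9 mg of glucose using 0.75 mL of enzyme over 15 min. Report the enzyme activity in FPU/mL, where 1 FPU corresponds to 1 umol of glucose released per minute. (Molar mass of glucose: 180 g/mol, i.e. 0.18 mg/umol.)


Activity = glucose_mg / (0.18 mg/umol * V_mL * t_min)
= 4.9 / (0.18 * 0.75 * 15)
= 2.4198 FPU/mL

2.4198 FPU/mL


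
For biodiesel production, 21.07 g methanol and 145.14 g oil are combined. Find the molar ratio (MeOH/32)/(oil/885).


Molar ratio = n_MeOH / n_oil = (MeOH/32) / (oil/885) = (MeOH * 885) / (32 * oil)
= (21.07 * 885) / (32 * 145.14)
= 4.0149

4.0149


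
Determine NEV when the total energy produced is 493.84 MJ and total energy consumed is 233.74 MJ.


NEV = E_out - E_in
= 493.84 - 233.74
= 260.1000 MJ

260.1000 MJ


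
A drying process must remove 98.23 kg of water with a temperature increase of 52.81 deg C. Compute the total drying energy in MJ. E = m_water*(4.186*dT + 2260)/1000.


E = m_water * (4.186 * dT + 2260) / 1000
= 98.23 * (4.186 * 52.81 + 2260) / 1000
= 243.7148 MJ

243.7148 MJ


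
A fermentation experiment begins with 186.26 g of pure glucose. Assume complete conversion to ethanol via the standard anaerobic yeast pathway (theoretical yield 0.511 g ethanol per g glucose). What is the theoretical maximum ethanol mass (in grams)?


Theoretical ethanol yield: m_EtOH = 0.511 * m_glucose
m_EtOH = 0.511 * 186.26 = 95.1789 g

95.1789 g


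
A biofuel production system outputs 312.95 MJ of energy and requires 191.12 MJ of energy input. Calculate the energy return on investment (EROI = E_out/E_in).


EROI = E_out / E_in
= 312.95 / 191.12
= 1.6375

1.6375
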